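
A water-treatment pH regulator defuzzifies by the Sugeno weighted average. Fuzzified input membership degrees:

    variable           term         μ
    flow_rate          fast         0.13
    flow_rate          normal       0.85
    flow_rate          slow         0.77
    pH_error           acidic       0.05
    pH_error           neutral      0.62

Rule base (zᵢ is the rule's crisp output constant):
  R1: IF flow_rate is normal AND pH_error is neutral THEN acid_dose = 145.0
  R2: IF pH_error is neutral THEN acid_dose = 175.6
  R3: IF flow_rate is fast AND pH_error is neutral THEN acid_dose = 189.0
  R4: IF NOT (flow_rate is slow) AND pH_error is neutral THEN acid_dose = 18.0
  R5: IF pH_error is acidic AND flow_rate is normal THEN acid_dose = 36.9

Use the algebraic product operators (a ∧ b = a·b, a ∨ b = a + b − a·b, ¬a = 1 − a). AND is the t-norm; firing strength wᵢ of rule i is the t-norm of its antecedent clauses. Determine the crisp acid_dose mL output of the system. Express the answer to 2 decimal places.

144.87

R1 (z=145.0): normal=0.85, neutral=0.62; AND[a·b] → w = 0.5270
R2 (z=175.6): neutral=0.62 → w = 0.6200
R3 (z=189.0): fast=0.13, neutral=0.62; AND[a·b] → w = 0.0806
R4 (z=18.0): ¬slow=1−0.77=0.23, neutral=0.62; AND[a·b] → w = 0.1426
R5 (z=36.9): acidic=0.05, normal=0.85; AND[a·b] → w = 0.0425
Weighted average = (0.5270·145.0 + 0.6200·175.6 + 0.0806·189.0 + 0.1426·18.0 + 0.0425·36.9) / (0.5270 + 0.6200 + 0.0806 + 0.1426 + 0.0425)
  = 204.6555 / 1.4127 = 144.87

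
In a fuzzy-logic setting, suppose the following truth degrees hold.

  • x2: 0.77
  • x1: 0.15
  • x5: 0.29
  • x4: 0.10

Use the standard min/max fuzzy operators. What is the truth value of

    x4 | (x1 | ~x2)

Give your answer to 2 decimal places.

0.23

~x2 = 1 − 0.77 = 0.23
x1 | ~x2 = max(a, b) on (0.15, 0.23) = 0.23
x4 | (x1 | ~x2) = max(a, b) on (0.10, 0.23) = 0.23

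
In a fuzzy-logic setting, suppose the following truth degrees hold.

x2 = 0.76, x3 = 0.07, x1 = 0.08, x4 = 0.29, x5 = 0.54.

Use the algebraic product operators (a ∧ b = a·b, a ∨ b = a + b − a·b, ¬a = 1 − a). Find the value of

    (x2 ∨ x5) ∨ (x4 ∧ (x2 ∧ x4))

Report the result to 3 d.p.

x2 ∨ x5 = a + b − a·b on (0.7600, 0.5400) = 0.8896
x2 ∧ x4 = a·b on (0.7600, 0.2900) = 0.2204
x4 ∧ (x2 ∧ x4) = a·b on (0.2900, 0.2204) = 0.0639
(x2 ∨ x5) ∨ (x4 ∧ (x2 ∧ x4)) = a + b − a·b on (0.8896, 0.0639) = 0.8967

0.897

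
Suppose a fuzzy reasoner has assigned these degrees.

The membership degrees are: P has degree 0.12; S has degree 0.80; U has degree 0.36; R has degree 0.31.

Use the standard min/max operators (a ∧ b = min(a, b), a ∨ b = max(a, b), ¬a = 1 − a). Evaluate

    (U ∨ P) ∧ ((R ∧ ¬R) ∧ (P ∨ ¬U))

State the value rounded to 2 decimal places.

0.31

U ∨ P = max(a, b) on (0.36, 0.12) = 0.36
¬R = 1 − 0.31 = 0.69
R ∧ ¬R = min(a, b) on (0.31, 0.69) = 0.31
¬U = 1 − 0.36 = 0.64
P ∨ ¬U = max(a, b) on (0.12, 0.64) = 0.64
(R ∧ ¬R) ∧ (P ∨ ¬U) = min(a, b) on (0.31, 0.64) = 0.31
(U ∨ P) ∧ ((R ∧ ¬R) ∧ (P ∨ ¬U)) = min(a, b) on (0.36, 0.31) = 0.31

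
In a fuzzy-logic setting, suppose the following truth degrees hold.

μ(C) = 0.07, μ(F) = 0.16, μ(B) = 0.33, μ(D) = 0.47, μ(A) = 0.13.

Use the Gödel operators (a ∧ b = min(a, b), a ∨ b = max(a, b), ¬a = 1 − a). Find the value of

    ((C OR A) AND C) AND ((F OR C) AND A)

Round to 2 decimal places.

C OR A = max(a, b) on (0.07, 0.13) = 0.13
(C OR A) AND C = min(a, b) on (0.13, 0.07) = 0.07
F OR C = max(a, b) on (0.16, 0.07) = 0.16
(F OR C) AND A = min(a, b) on (0.16, 0.13) = 0.13
((C OR A) AND C) AND ((F OR C) AND A) = min(a, b) on (0.07, 0.13) = 0.07

0.07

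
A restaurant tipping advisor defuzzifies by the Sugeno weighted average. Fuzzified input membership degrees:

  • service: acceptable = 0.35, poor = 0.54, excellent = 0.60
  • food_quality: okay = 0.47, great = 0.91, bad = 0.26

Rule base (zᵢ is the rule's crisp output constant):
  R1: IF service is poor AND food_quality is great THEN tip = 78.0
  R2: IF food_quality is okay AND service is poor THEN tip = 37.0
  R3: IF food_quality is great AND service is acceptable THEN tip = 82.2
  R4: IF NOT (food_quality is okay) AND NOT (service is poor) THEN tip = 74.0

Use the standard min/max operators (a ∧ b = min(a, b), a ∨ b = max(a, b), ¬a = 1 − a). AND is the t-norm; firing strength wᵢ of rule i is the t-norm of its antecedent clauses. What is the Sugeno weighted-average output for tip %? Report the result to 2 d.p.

67.21

R1 (z=78.0): poor=0.54, great=0.91; AND[min(a, b)] → w = 0.54
R2 (z=37.0): okay=0.47, poor=0.54; AND[min(a, b)] → w = 0.47
R3 (z=82.2): great=0.91, acceptable=0.35; AND[min(a, b)] → w = 0.35
R4 (z=74.0): ¬okay=1−0.47=0.53, ¬poor=1−0.54=0.46; AND[min(a, b)] → w = 0.46
Weighted average = (0.54·78.0 + 0.47·37.0 + 0.35·82.2 + 0.46·74.0) / (0.54 + 0.47 + 0.35 + 0.46)
  = 122.3200 / 1.8200 = 67.21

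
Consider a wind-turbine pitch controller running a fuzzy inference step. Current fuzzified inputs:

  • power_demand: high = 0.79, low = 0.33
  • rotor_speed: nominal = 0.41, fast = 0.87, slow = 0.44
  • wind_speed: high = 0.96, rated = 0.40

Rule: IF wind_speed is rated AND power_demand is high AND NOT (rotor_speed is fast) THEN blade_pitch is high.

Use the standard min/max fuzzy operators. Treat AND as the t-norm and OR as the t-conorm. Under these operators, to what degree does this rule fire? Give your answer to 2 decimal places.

firing strength: rated=0.40, high=0.79, ¬fast=1−0.87=0.13; AND[min(a, b)] → w = 0.13

0.13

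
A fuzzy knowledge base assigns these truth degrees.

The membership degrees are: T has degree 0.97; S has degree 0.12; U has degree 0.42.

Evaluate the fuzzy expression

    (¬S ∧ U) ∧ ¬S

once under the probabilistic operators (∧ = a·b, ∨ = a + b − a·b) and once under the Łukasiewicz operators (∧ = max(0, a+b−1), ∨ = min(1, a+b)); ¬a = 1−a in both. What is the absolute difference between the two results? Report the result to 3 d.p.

Under probabilistic:
  ¬S = 1 − 0.1200 = 0.8800
  ¬S ∧ U = a·b on (0.8800, 0.4200) = 0.3696
  ¬S = 1 − 0.1200 = 0.8800
  (¬S ∧ U) ∧ ¬S = a·b on (0.3696, 0.8800) = 0.3252
  → value = 0.3252
Under Łukasiewicz:
  ¬S = 1 − 0.12 = 0.88
  ¬S ∧ U = max(0, a+b−1) on (0.88, 0.42) = 0.30
  ¬S = 1 − 0.12 = 0.88
  (¬S ∧ U) ∧ ¬S = max(0, a+b−1) on (0.30, 0.88) = 0.18
  → value = 0.1800
|0.3252 − 0.1800| = 0.145

0.145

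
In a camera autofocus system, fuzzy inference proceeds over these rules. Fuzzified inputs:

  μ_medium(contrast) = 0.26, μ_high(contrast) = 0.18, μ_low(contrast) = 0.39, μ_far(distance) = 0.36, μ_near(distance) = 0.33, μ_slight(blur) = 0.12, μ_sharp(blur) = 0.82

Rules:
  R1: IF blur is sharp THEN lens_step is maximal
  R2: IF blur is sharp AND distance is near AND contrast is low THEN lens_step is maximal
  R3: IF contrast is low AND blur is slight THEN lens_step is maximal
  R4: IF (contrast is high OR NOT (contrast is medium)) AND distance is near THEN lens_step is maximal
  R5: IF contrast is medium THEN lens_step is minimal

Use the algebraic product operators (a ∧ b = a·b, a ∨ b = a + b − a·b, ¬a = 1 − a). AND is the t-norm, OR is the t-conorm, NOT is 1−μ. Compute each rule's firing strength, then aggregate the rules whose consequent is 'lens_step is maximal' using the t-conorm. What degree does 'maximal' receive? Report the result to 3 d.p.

R1: sharp=0.82 → w = 0.8200
R2: sharp=0.82, near=0.33, low=0.39; AND[a·b] → w = 0.1055
R3: low=0.39, slight=0.12; AND[a·b] → w = 0.0468
R4: (high=0.18 OR ¬medium=1−0.26=0.74) = 0.7868; AND[a·b] with near=0.33 → w = 0.2596
R5: medium=0.26 → w = 0.2600
Rules with consequent 'maximal': {R1, R2, R3, R4} → strengths 0.8200, 0.1055, 0.0468, 0.2596
Aggregate via t-conorm [a + b − a·b]: 0.8864

0.886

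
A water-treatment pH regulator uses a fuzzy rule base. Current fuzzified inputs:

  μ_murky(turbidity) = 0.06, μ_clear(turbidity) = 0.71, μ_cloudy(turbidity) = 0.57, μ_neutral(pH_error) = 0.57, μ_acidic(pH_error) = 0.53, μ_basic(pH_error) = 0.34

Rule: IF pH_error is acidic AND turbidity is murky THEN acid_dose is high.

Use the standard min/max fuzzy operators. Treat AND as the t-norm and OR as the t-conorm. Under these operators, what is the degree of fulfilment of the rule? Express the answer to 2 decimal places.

0.06

firing strength: acidic=0.53, murky=0.06; AND[min(a, b)] → w = 0.06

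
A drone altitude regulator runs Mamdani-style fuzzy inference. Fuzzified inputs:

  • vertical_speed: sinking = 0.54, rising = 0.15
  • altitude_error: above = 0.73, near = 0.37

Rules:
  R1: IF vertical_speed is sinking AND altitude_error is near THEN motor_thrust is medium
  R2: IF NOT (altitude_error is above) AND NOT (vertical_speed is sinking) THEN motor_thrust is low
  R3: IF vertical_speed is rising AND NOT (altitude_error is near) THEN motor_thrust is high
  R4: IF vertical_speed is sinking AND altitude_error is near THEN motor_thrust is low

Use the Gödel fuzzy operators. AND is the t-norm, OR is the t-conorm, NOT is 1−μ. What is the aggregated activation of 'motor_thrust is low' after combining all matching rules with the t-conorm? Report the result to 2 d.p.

R1: sinking=0.54, near=0.37; AND[min(a, b)] → w = 0.37
R2: ¬above=1−0.73=0.27, ¬sinking=1−0.54=0.46; AND[min(a, b)] → w = 0.27
R3: rising=0.15, ¬near=1−0.37=0.63; AND[min(a, b)] → w = 0.15
R4: sinking=0.54, near=0.37; AND[min(a, b)] → w = 0.37
Rules with consequent 'low': {R2, R4} → strengths 0.27, 0.37
Aggregate via t-conorm [max(a, b)]: 0.37

0.37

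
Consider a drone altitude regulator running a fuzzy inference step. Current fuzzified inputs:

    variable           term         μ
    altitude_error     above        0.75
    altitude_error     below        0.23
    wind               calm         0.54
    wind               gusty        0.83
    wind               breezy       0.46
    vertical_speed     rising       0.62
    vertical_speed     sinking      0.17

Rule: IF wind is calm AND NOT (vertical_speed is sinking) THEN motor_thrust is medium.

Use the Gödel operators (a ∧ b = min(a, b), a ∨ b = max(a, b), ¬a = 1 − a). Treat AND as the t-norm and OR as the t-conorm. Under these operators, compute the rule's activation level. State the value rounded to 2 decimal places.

0.54

firing strength: calm=0.54, ¬sinking=1−0.17=0.83; AND[min(a, b)] → w = 0.54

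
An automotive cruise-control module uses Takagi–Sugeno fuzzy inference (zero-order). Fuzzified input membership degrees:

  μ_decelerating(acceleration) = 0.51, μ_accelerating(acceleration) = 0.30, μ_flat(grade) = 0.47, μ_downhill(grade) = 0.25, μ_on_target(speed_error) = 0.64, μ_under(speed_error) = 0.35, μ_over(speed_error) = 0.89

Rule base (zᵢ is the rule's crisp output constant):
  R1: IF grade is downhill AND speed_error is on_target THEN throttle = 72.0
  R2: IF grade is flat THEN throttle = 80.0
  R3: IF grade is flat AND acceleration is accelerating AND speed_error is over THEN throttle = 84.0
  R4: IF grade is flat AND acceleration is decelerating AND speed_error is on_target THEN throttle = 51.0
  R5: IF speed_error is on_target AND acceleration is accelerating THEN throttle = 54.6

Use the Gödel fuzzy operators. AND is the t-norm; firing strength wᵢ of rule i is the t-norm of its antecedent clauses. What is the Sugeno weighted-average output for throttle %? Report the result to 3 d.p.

67.682

R1 (z=72.0): downhill=0.25, on_target=0.64; AND[min(a, b)] → w = 0.25
R2 (z=80.0): flat=0.47 → w = 0.47
R3 (z=84.0): flat=0.47, accelerating=0.30, over=0.89; AND[min(a, b)] → w = 0.30
R4 (z=51.0): flat=0.47, decelerating=0.51, on_target=0.64; AND[min(a, b)] → w = 0.47
R5 (z=54.6): on_target=0.64, accelerating=0.30; AND[min(a, b)] → w = 0.30
Weighted average = (0.25·72.0 + 0.47·80.0 + 0.30·84.0 + 0.47·51.0 + 0.30·54.6) / (0.25 + 0.47 + 0.30 + 0.47 + 0.30)
  = 121.1500 / 1.7900 = 67.682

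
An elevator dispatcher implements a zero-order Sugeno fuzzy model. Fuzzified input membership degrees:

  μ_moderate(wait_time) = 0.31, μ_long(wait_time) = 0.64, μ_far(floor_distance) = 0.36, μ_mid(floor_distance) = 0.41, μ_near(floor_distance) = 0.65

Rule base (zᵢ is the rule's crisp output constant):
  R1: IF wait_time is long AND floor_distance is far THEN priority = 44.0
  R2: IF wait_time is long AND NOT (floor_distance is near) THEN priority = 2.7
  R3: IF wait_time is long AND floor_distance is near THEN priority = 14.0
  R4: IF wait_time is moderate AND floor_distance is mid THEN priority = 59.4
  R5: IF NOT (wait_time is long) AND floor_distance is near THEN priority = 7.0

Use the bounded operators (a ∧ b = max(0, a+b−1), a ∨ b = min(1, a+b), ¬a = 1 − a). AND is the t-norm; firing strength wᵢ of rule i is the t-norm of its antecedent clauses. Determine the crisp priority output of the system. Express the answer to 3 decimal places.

R1 (z=44.0): long=0.64, far=0.36; AND[max(0, a+b−1)] → w = 0.00
R2 (z=2.7): long=0.64, ¬near=1−0.65=0.35; AND[max(0, a+b−1)] → w = 0.00
R3 (z=14.0): long=0.64, near=0.65; AND[max(0, a+b−1)] → w = 0.29
R4 (z=59.4): moderate=0.31, mid=0.41; AND[max(0, a+b−1)] → w = 0.00
R5 (z=7.0): ¬long=1−0.64=0.36, near=0.65; AND[max(0, a+b−1)] → w = 0.01
Weighted average = (0.00·44.0 + 0.00·2.7 + 0.29·14.0 + 0.00·59.4 + 0.01·7.0) / (0.00 + 0.00 + 0.29 + 0.00 + 0.01)
  = 4.1300 / 0.3000 = 13.767

13.767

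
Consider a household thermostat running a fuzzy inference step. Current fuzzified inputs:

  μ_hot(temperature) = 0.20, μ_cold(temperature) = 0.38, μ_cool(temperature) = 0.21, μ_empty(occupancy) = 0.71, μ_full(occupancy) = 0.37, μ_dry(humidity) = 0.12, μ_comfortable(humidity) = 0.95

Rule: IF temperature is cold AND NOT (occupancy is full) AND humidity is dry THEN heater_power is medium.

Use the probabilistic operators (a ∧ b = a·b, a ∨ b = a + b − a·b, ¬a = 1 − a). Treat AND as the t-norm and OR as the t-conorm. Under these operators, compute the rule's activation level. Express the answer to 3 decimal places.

firing strength: cold=0.38, ¬full=1−0.37=0.63, dry=0.12; AND[a·b] → w = 0.0287

0.029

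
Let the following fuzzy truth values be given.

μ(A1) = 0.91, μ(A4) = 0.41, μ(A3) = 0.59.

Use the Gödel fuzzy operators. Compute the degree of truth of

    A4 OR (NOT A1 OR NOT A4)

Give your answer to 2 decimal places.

NOT A1 = 1 − 0.91 = 0.09
NOT A4 = 1 − 0.41 = 0.59
NOT A1 OR NOT A4 = max(a, b) on (0.09, 0.59) = 0.59
A4 OR (NOT A1 OR NOT A4) = max(a, b) on (0.41, 0.59) = 0.59

0.59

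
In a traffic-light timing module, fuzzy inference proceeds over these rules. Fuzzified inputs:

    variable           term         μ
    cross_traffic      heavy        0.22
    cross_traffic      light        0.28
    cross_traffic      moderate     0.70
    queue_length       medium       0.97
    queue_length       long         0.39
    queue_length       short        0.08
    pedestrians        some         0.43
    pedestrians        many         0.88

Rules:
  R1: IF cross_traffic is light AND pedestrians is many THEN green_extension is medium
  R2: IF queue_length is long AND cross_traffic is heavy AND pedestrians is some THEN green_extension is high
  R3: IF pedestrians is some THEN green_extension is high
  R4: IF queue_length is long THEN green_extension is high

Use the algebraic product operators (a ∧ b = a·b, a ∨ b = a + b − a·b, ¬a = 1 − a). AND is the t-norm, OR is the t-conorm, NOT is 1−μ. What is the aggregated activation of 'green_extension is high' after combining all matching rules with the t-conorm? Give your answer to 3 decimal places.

R1: light=0.28, many=0.88; AND[a·b] → w = 0.2464
R2: long=0.39, heavy=0.22, some=0.43; AND[a·b] → w = 0.0369
R3: some=0.43 → w = 0.4300
R4: long=0.39 → w = 0.3900
Rules with consequent 'high': {R2, R3, R4} → strengths 0.0369, 0.4300, 0.3900
Aggregate via t-conorm [a + b − a·b]: 0.6651

0.665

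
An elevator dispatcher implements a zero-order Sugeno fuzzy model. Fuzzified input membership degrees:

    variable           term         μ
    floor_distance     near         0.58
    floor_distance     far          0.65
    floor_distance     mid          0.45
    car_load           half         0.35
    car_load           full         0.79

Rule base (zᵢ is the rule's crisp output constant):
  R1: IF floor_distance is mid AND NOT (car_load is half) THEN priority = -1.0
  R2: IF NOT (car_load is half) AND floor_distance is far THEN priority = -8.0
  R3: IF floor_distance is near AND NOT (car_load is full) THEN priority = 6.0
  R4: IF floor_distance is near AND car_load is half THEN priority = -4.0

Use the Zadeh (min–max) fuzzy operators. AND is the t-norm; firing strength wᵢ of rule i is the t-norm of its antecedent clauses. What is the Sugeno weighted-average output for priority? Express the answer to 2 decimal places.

-3.49

R1 (z=-1.0): mid=0.45, ¬half=1−0.35=0.65; AND[min(a, b)] → w = 0.45
R2 (z=-8.0): ¬half=1−0.35=0.65, far=0.65; AND[min(a, b)] → w = 0.65
R3 (z=6.0): near=0.58, ¬full=1−0.79=0.21; AND[min(a, b)] → w = 0.21
R4 (z=-4.0): near=0.58, half=0.35; AND[min(a, b)] → w = 0.35
Weighted average = (0.45·-1.0 + 0.65·-8.0 + 0.21·6.0 + 0.35·-4.0) / (0.45 + 0.65 + 0.21 + 0.35)
  = -5.7900 / 1.6600 = -3.49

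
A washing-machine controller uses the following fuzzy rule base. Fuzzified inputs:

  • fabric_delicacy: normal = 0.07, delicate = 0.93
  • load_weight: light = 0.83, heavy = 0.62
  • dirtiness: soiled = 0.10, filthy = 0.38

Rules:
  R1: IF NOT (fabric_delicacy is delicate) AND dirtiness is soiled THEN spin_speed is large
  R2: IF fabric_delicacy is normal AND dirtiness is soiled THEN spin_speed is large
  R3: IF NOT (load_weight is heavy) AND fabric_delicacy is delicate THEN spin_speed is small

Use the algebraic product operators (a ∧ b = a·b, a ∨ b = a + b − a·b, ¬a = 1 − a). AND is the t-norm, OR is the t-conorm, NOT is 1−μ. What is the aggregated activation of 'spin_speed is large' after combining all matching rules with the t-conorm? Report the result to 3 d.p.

R1: ¬delicate=1−0.93=0.07, soiled=0.10; AND[a·b] → w = 0.0070
R2: normal=0.07, soiled=0.10; AND[a·b] → w = 0.0070
R3: ¬heavy=1−0.62=0.38, delicate=0.93; AND[a·b] → w = 0.3534
Rules with consequent 'large': {R1, R2} → strengths 0.0070, 0.0070
Aggregate via t-conorm [a + b − a·b]: 0.0140

0.014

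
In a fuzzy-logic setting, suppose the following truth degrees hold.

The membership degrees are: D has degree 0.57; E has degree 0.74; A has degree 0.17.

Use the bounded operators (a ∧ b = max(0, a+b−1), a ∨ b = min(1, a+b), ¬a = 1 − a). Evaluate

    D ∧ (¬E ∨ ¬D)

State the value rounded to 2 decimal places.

0.26

¬E = 1 − 0.74 = 0.26
¬D = 1 − 0.57 = 0.43
¬E ∨ ¬D = min(1, a+b) on (0.26, 0.43) = 0.69
D ∧ (¬E ∨ ¬D) = max(0, a+b−1) on (0.57, 0.69) = 0.26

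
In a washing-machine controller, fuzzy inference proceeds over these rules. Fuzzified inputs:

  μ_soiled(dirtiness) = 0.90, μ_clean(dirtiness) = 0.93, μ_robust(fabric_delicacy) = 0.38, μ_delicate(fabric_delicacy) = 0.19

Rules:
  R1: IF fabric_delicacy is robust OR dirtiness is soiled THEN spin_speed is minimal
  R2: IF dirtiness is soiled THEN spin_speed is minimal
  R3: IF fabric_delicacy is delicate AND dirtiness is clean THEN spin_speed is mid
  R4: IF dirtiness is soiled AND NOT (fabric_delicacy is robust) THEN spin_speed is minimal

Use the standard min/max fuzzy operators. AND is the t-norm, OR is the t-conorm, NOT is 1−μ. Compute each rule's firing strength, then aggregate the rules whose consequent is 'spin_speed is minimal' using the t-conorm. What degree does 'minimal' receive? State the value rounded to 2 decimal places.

0.90

R1: robust=0.38, soiled=0.90; OR[max(a, b)] → w = 0.90
R2: soiled=0.90 → w = 0.90
R3: delicate=0.19, clean=0.93; AND[min(a, b)] → w = 0.19
R4: soiled=0.90, ¬robust=1−0.38=0.62; AND[min(a, b)] → w = 0.62
Rules with consequent 'minimal': {R1, R2, R4} → strengths 0.90, 0.90, 0.62
Aggregate via t-conorm [max(a, b)]: 0.90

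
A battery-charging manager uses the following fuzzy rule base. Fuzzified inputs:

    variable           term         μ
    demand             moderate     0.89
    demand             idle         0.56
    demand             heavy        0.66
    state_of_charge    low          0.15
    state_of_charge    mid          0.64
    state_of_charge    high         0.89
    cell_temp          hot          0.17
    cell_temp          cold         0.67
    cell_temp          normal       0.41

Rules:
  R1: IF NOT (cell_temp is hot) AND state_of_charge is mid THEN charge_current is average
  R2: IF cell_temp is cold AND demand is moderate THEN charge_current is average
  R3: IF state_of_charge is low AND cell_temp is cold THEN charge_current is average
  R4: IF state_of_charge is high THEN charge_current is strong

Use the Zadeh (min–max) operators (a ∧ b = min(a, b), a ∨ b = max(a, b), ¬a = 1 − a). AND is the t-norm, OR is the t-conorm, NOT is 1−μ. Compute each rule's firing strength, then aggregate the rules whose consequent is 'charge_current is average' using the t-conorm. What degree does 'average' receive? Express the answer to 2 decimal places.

R1: ¬hot=1−0.17=0.83, mid=0.64; AND[min(a, b)] → w = 0.64
R2: cold=0.67, moderate=0.89; AND[min(a, b)] → w = 0.67
R3: low=0.15, cold=0.67; AND[min(a, b)] → w = 0.15
R4: high=0.89 → w = 0.89
Rules with consequent 'average': {R1, R2, R3} → strengths 0.64, 0.67, 0.15
Aggregate via t-conorm [max(a, b)]: 0.67

0.67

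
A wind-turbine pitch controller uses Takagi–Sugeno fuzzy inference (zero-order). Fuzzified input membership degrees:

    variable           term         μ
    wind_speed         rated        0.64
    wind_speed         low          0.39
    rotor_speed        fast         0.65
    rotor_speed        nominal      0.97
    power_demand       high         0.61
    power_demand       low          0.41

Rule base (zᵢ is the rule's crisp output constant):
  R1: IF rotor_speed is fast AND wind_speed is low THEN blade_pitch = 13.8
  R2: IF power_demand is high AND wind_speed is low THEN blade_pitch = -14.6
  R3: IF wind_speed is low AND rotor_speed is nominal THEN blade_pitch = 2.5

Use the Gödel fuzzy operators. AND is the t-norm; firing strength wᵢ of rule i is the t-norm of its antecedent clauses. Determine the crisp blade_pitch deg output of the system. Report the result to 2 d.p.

0.57

R1 (z=13.8): fast=0.65, low=0.39; AND[min(a, b)] → w = 0.39
R2 (z=-14.6): high=0.61, low=0.39; AND[min(a, b)] → w = 0.39
R3 (z=2.5): low=0.39, nominal=0.97; AND[min(a, b)] → w = 0.39
Weighted average = (0.39·13.8 + 0.39·-14.6 + 0.39·2.5) / (0.39 + 0.39 + 0.39)
  = 0.6630 / 1.1700 = 0.57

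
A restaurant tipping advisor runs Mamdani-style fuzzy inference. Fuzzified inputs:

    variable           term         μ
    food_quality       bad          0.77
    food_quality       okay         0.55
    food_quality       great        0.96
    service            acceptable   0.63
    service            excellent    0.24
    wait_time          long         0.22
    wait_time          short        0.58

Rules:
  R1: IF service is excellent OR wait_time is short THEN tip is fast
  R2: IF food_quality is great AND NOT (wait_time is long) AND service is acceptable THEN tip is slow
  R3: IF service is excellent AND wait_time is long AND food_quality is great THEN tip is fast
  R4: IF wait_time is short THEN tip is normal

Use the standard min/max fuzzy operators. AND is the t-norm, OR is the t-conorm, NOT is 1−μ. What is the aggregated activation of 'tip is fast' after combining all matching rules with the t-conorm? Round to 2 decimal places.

0.58

R1: excellent=0.24, short=0.58; OR[max(a, b)] → w = 0.58
R2: great=0.96, ¬long=1−0.22=0.78, acceptable=0.63; AND[min(a, b)] → w = 0.63
R3: excellent=0.24, long=0.22, great=0.96; AND[min(a, b)] → w = 0.22
R4: short=0.58 → w = 0.58
Rules with consequent 'fast': {R1, R3} → strengths 0.58, 0.22
Aggregate via t-conorm [max(a, b)]: 0.58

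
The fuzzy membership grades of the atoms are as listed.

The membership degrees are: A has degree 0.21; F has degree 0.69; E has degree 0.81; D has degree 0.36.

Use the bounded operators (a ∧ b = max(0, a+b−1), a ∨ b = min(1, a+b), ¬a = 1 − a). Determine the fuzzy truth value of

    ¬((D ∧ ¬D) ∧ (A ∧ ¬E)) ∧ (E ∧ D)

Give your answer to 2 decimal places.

¬D = 1 − 0.36 = 0.64
D ∧ ¬D = max(0, a+b−1) on (0.36, 0.64) = 0.00
¬E = 1 − 0.81 = 0.19
A ∧ ¬E = max(0, a+b−1) on (0.21, 0.19) = 0.00
(D ∧ ¬D) ∧ (A ∧ ¬E) = max(0, a+b−1) on (0.00, 0.00) = 0.00
¬((D ∧ ¬D) ∧ (A ∧ ¬E)) = 1 − 0.00 = 1.00
E ∧ D = max(0, a+b−1) on (0.81, 0.36) = 0.17
¬((D ∧ ¬D) ∧ (A ∧ ¬E)) ∧ (E ∧ D) = max(0, a+b−1) on (1.00, 0.17) = 0.17

0.17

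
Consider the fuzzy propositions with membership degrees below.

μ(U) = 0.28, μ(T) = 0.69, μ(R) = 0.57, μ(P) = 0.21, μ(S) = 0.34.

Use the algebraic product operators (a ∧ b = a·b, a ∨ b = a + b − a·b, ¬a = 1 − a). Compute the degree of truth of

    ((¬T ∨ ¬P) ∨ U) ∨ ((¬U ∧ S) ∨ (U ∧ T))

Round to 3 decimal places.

0.936

¬T = 1 − 0.6900 = 0.3100
¬P = 1 − 0.2100 = 0.7900
¬T ∨ ¬P = a + b − a·b on (0.3100, 0.7900) = 0.8551
(¬T ∨ ¬P) ∨ U = a + b − a·b on (0.8551, 0.2800) = 0.8957
¬U = 1 − 0.2800 = 0.7200
¬U ∧ S = a·b on (0.7200, 0.3400) = 0.2448
U ∧ T = a·b on (0.2800, 0.6900) = 0.1932
(¬U ∧ S) ∨ (U ∧ T) = a + b − a·b on (0.2448, 0.1932) = 0.3907
((¬T ∨ ¬P) ∨ U) ∨ ((¬U ∧ S) ∨ (U ∧ T)) = a + b − a·b on (0.8957, 0.3907) = 0.9364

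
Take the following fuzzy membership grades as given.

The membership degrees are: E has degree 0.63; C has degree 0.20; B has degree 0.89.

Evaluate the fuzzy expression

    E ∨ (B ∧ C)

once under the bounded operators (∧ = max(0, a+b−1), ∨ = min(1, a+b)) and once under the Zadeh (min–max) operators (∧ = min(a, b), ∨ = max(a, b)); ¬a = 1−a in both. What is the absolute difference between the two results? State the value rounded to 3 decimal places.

Under bounded:
  B ∧ C = max(0, a+b−1) on (0.89, 0.20) = 0.09
  E ∨ (B ∧ C) = min(1, a+b) on (0.63, 0.09) = 0.72
  → value = 0.7200
Under Zadeh (min–max):
  B ∧ C = min(a, b) on (0.89, 0.20) = 0.20
  E ∨ (B ∧ C) = max(a, b) on (0.63, 0.20) = 0.63
  → value = 0.6300
|0.7200 − 0.6300| = 0.090

0.090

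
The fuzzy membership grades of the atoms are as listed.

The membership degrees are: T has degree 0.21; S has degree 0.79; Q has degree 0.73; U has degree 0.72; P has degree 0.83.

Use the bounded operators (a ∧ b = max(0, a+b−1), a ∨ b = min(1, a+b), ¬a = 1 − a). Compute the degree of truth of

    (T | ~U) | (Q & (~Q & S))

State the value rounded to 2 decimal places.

0.49

~U = 1 − 0.72 = 0.28
T | ~U = min(1, a+b) on (0.21, 0.28) = 0.49
~Q = 1 − 0.73 = 0.27
~Q & S = max(0, a+b−1) on (0.27, 0.79) = 0.06
Q & (~Q & S) = max(0, a+b−1) on (0.73, 0.06) = 0.00
(T | ~U) | (Q & (~Q & S)) = min(1, a+b) on (0.49, 0.00) = 0.49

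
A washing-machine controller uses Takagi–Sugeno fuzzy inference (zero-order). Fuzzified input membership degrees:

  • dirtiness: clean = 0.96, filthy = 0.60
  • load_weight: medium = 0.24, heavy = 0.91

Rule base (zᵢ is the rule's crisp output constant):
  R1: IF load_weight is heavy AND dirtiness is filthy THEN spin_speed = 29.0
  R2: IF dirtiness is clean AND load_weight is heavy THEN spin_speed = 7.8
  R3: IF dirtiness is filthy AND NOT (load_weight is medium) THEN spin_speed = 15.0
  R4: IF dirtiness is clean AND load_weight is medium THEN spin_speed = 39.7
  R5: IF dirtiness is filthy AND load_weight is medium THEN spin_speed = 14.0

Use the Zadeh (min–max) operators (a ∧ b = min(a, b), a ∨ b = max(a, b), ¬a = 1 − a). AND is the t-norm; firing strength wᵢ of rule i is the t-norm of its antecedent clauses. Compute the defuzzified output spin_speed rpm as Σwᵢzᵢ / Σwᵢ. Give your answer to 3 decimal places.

17.910

R1 (z=29.0): heavy=0.91, filthy=0.60; AND[min(a, b)] → w = 0.60
R2 (z=7.8): clean=0.96, heavy=0.91; AND[min(a, b)] → w = 0.91
R3 (z=15.0): filthy=0.60, ¬medium=1−0.24=0.76; AND[min(a, b)] → w = 0.60
R4 (z=39.7): clean=0.96, medium=0.24; AND[min(a, b)] → w = 0.24
R5 (z=14.0): filthy=0.60, medium=0.24; AND[min(a, b)] → w = 0.24
Weighted average = (0.60·29.0 + 0.91·7.8 + 0.60·15.0 + 0.24·39.7 + 0.24·14.0) / (0.60 + 0.91 + 0.60 + 0.24 + 0.24)
  = 46.3860 / 2.5900 = 17.910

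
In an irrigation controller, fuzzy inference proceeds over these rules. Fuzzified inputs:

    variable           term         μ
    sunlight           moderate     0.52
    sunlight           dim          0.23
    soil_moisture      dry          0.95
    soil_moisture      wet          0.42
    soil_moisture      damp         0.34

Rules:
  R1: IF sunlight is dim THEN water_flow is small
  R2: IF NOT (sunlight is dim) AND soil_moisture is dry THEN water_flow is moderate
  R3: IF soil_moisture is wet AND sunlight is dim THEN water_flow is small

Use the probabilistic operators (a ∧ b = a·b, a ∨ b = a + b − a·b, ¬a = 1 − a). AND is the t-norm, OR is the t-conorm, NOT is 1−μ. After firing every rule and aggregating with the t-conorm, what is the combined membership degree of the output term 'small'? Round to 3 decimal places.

R1: dim=0.23 → w = 0.2300
R2: ¬dim=1−0.23=0.77, dry=0.95; AND[a·b] → w = 0.7315
R3: wet=0.42, dim=0.23; AND[a·b] → w = 0.0966
Rules with consequent 'small': {R1, R3} → strengths 0.2300, 0.0966
Aggregate via t-conorm [a + b − a·b]: 0.3044

0.304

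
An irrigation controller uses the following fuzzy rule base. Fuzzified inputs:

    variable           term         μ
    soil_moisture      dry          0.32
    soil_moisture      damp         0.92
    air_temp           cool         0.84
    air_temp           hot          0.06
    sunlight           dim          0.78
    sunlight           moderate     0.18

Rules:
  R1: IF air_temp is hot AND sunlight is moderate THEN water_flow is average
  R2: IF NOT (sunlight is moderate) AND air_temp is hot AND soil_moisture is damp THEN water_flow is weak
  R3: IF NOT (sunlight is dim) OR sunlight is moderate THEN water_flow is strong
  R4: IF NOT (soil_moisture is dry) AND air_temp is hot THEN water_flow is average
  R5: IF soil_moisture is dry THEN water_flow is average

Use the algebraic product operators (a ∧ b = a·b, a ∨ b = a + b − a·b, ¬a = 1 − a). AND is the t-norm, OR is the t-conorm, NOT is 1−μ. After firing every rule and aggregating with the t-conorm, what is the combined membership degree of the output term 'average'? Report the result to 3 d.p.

R1: hot=0.06, moderate=0.18; AND[a·b] → w = 0.0108
R2: ¬moderate=1−0.18=0.82, hot=0.06, damp=0.92; AND[a·b] → w = 0.0453
R3: ¬dim=1−0.78=0.22, moderate=0.18; OR[a + b − a·b] → w = 0.3604
R4: ¬dry=1−0.32=0.68, hot=0.06; AND[a·b] → w = 0.0408
R5: dry=0.32 → w = 0.3200
Rules with consequent 'average': {R1, R4, R5} → strengths 0.0108, 0.0408, 0.3200
Aggregate via t-conorm [a + b − a·b]: 0.3548

0.355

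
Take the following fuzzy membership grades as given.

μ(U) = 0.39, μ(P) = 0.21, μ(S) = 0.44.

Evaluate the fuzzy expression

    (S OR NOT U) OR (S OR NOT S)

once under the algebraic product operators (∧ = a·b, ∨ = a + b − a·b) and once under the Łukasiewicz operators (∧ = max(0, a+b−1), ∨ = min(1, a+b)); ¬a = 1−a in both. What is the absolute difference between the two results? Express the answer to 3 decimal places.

Under algebraic product:
  NOT U = 1 − 0.3900 = 0.6100
  S OR NOT U = a + b − a·b on (0.4400, 0.6100) = 0.7816
  NOT S = 1 − 0.4400 = 0.5600
  S OR NOT S = a + b − a·b on (0.4400, 0.5600) = 0.7536
  (S OR NOT U) OR (S OR NOT S) = a + b − a·b on (0.7816, 0.7536) = 0.9462
  → value = 0.9462
Under Łukasiewicz:
  NOT U = 1 − 0.39 = 0.61
  S OR NOT U = min(1, a+b) on (0.44, 0.61) = 1.00
  NOT S = 1 − 0.44 = 0.56
  S OR NOT S = min(1, a+b) on (0.44, 0.56) = 1.00
  (S OR NOT U) OR (S OR NOT S) = min(1, a+b) on (1.00, 1.00) = 1.00
  → value = 1.0000
|0.9462 − 1.0000| = 0.054

0.054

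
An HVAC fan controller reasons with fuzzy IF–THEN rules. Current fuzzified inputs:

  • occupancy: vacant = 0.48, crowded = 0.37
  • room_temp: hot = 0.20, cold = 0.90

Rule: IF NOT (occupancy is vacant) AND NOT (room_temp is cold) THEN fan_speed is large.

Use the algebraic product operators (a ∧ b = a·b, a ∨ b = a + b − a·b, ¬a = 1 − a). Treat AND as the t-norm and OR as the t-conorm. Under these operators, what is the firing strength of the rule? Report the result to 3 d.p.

0.052

firing strength: ¬vacant=1−0.48=0.52, ¬cold=1−0.90=0.10; AND[a·b] → w = 0.0520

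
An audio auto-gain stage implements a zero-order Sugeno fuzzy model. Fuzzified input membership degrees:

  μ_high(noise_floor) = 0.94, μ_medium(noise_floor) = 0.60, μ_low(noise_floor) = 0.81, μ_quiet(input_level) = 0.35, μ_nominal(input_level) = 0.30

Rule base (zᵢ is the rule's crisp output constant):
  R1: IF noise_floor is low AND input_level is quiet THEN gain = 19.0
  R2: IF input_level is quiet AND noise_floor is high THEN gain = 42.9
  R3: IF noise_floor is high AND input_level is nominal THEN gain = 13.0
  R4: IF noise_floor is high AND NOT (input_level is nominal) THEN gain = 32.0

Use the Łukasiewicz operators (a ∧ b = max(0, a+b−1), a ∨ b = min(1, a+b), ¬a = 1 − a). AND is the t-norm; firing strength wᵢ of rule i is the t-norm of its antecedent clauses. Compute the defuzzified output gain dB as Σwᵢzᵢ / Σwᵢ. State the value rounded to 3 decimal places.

R1 (z=19.0): low=0.81, quiet=0.35; AND[max(0, a+b−1)] → w = 0.16
R2 (z=42.9): quiet=0.35, high=0.94; AND[max(0, a+b−1)] → w = 0.29
R3 (z=13.0): high=0.94, nominal=0.30; AND[max(0, a+b−1)] → w = 0.24
R4 (z=32.0): high=0.94, ¬nominal=1−0.30=0.70; AND[max(0, a+b−1)] → w = 0.64
Weighted average = (0.16·19.0 + 0.29·42.9 + 0.24·13.0 + 0.64·32.0) / (0.16 + 0.29 + 0.24 + 0.64)
  = 39.0810 / 1.3300 = 29.384

29.384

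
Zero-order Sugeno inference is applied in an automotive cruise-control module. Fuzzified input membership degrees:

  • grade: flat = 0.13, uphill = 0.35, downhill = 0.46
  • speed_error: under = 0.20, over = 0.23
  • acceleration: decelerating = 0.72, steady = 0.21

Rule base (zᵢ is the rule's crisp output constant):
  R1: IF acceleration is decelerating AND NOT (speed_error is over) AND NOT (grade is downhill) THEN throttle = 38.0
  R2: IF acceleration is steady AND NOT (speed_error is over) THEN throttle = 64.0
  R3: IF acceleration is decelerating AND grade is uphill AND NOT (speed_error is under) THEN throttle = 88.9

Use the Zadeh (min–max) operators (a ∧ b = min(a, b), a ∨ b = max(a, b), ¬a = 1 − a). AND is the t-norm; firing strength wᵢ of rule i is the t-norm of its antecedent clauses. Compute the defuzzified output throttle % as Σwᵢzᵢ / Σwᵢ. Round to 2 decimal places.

59.16

R1 (z=38.0): decelerating=0.72, ¬over=1−0.23=0.77, ¬downhill=1−0.46=0.54; AND[min(a, b)] → w = 0.54
R2 (z=64.0): steady=0.21, ¬over=1−0.23=0.77; AND[min(a, b)] → w = 0.21
R3 (z=88.9): decelerating=0.72, uphill=0.35, ¬under=1−0.20=0.80; AND[min(a, b)] → w = 0.35
Weighted average = (0.54·38.0 + 0.21·64.0 + 0.35·88.9) / (0.54 + 0.21 + 0.35)
  = 65.0750 / 1.1000 = 59.16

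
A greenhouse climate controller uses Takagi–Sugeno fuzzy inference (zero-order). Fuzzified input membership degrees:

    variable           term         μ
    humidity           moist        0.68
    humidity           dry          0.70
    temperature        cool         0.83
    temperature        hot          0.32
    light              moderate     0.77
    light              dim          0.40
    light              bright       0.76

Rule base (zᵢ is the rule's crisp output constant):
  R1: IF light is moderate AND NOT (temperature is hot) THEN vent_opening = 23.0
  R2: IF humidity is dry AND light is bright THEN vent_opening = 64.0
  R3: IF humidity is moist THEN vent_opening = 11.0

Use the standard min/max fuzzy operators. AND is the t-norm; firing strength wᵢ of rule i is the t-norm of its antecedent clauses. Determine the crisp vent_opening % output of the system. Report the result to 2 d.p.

R1 (z=23.0): moderate=0.77, ¬hot=1−0.32=0.68; AND[min(a, b)] → w = 0.68
R2 (z=64.0): dry=0.70, bright=0.76; AND[min(a, b)] → w = 0.70
R3 (z=11.0): moist=0.68 → w = 0.68
Weighted average = (0.68·23.0 + 0.70·64.0 + 0.68·11.0) / (0.68 + 0.70 + 0.68)
  = 67.9200 / 2.0600 = 32.97

32.97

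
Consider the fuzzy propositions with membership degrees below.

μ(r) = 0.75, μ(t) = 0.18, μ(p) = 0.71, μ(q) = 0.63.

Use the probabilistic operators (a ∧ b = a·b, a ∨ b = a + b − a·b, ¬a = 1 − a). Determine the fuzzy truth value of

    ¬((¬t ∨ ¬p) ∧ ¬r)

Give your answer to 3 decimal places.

0.782

¬t = 1 − 0.1800 = 0.8200
¬p = 1 − 0.7100 = 0.2900
¬t ∨ ¬p = a + b − a·b on (0.8200, 0.2900) = 0.8722
¬r = 1 − 0.7500 = 0.2500
(¬t ∨ ¬p) ∧ ¬r = a·b on (0.8722, 0.2500) = 0.2181
¬((¬t ∨ ¬p) ∧ ¬r) = 1 − 0.2181 = 0.7819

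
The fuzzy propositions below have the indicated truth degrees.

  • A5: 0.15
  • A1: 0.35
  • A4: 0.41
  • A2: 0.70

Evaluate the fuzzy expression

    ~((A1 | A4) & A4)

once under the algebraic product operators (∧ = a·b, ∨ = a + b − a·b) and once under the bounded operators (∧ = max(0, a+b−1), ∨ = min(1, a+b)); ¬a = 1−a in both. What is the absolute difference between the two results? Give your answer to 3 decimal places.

0.083

Under algebraic product:
  A1 | A4 = a + b − a·b on (0.3500, 0.4100) = 0.6165
  (A1 | A4) & A4 = a·b on (0.6165, 0.4100) = 0.2528
  ~((A1 | A4) & A4) = 1 − 0.2528 = 0.7472
  → value = 0.7472
Under bounded:
  A1 | A4 = min(1, a+b) on (0.35, 0.41) = 0.76
  (A1 | A4) & A4 = max(0, a+b−1) on (0.76, 0.41) = 0.17
  ~((A1 | A4) & A4) = 1 − 0.17 = 0.83
  → value = 0.8300
|0.7472 − 0.8300| = 0.083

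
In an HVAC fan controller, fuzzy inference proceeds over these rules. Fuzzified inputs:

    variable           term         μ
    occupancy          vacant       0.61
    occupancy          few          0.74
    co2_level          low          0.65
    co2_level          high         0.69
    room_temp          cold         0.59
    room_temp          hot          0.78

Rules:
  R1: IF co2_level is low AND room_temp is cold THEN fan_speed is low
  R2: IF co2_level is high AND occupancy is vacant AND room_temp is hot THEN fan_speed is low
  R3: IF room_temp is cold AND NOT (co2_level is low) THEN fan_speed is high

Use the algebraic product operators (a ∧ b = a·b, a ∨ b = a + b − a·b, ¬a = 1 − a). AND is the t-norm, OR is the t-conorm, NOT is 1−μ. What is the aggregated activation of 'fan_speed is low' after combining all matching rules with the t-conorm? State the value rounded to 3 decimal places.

R1: low=0.65, cold=0.59; AND[a·b] → w = 0.3835
R2: high=0.69, vacant=0.61, hot=0.78; AND[a·b] → w = 0.3283
R3: cold=0.59, ¬low=1−0.65=0.35; AND[a·b] → w = 0.2065
Rules with consequent 'low': {R1, R2} → strengths 0.3835, 0.3283
Aggregate via t-conorm [a + b − a·b]: 0.5859

0.586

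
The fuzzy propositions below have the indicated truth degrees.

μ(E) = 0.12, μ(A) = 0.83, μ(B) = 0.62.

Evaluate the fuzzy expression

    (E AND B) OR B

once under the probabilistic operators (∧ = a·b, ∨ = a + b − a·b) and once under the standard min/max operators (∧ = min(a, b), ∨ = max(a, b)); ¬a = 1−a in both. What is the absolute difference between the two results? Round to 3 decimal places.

Under probabilistic:
  E AND B = a·b on (0.1200, 0.6200) = 0.0744
  (E AND B) OR B = a + b − a·b on (0.0744, 0.6200) = 0.6483
  → value = 0.6483
Under standard min/max:
  E AND B = min(a, b) on (0.12, 0.62) = 0.12
  (E AND B) OR B = max(a, b) on (0.12, 0.62) = 0.62
  → value = 0.6200
|0.6483 − 0.6200| = 0.028

0.028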